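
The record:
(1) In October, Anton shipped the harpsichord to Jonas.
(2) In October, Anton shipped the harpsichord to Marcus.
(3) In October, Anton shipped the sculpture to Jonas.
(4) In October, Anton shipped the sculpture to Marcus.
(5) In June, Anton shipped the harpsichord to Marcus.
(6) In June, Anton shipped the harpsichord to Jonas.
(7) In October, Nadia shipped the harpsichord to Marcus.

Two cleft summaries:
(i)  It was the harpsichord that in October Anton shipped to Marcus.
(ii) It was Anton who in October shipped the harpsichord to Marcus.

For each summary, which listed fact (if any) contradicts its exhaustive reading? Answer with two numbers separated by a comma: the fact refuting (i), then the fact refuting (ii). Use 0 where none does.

4, 7

Summary (i) focuses "the harpsichord" (the thing); background Anton as agent and Marcus as recipient and in October as setting. Fact (4) matches that background with thing = the sculpture — refutes (i).
Summary (ii) focuses "Anton" (the agent); background the harpsichord as thing and Marcus as recipient and in October as setting. Fact (7) matches that background with agent = Nadia — refutes (ii).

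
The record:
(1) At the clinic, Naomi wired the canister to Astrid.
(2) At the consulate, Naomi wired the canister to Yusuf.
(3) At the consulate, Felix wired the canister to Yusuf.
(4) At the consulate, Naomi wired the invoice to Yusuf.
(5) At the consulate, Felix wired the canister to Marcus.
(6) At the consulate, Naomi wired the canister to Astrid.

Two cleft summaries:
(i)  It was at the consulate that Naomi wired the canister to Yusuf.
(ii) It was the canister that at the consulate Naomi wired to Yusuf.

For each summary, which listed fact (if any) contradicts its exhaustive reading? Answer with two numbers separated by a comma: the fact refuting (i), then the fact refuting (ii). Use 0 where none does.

0, 4

Summary (i) focuses "at the consulate" (the setting); background agent = Naomi, thing = the canister, recipient = Yusuf. No fact matches that background with a different setting, so 0.
Summary (ii) focuses "the canister" (the thing); background agent = Naomi, recipient = Yusuf, setting = at the consulate. Fact (4) matches that background with thing = the invoice — refutes (ii).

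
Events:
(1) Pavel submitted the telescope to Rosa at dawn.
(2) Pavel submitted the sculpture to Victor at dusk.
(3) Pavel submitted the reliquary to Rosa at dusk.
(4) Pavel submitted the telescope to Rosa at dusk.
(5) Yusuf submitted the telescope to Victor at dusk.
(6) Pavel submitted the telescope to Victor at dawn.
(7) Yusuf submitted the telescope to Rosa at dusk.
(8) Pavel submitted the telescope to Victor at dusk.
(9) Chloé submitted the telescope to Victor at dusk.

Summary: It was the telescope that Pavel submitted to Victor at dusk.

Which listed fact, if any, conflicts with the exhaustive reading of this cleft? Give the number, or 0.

Focus of the cleft: "the telescope" (the thing). Presupposed background: agent = Pavel, recipient = Victor, setting = at dusk.
Exhaustivity: the telescope is the only thing satisfying that background.
But fact (2) also has agent = Pavel, recipient = Victor, setting = at dusk, with thing = the sculpture — so the exhaustive reading fails.

2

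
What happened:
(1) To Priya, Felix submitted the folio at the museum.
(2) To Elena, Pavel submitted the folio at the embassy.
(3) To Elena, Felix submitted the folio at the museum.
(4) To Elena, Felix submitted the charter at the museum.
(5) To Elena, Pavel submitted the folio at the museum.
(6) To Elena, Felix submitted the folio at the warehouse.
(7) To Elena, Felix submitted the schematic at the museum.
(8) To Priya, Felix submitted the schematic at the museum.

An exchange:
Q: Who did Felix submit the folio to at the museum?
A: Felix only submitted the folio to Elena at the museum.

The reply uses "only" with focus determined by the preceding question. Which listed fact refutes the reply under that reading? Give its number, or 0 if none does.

1

Answering "Who did ... to ...?" puts focus on the recipient — here, "Elena".
So "only" ranges over recipients; the rest (Felix as agent and the folio as thing and at the museum as setting) is presupposed.
Fact (1) keeps Felix as agent and the folio as thing and at the museum as setting but has recipient = Priya; that refutes the reply.
(Fact (6) would refute a reading with focus on the setting — but that is not what the question asks.)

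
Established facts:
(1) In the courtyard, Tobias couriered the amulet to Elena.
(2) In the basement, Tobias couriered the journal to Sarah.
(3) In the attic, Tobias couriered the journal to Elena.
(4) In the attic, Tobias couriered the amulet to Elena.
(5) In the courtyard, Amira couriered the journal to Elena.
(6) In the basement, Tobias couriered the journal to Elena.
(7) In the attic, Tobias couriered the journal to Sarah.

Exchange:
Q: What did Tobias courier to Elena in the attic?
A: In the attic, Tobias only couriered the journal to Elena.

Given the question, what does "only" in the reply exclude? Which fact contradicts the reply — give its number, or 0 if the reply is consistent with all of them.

4

The question "What did ...?" targets the thing, so in the reply the focus falls on "the journal".
"Only" then excludes alternative things while the background — agent = Tobias, recipient = Elena, setting = in the attic — is held fixed.
Fact (4) keeps agent = Tobias, recipient = Elena, setting = in the attic but has thing = the amulet; that refutes the reply.
(Fact (7) would refute a reading with focus on the recipient — but that is not what the question asks.)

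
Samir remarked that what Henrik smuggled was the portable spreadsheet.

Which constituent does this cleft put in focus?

In a pseudo-cleft "What ... was X", the post-copular constituent X is the focus.
Here the focus is "the portable spreadsheet". The backgrounded (presupposed) material includes "Henrik".

the portable spreadsheet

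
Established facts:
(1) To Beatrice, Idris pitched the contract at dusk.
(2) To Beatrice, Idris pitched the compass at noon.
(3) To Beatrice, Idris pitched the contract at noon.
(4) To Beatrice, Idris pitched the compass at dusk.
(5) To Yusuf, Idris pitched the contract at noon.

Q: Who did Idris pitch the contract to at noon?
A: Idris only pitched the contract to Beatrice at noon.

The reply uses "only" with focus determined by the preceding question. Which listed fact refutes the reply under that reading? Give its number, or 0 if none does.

5

Answering "Who did ... to ...?" puts focus on the recipient — here, "Beatrice".
"Only" then excludes alternative recipients while the background — same agent, thing, setting (Idris / the contract / at noon) — is held fixed.
Fact (5) keeps same agent, thing, setting (Idris / the contract / at noon) but has recipient = Yusuf; that refutes the reply.
(Fact (2) would refute a reading with focus on the thing — but that is not what the question asks.)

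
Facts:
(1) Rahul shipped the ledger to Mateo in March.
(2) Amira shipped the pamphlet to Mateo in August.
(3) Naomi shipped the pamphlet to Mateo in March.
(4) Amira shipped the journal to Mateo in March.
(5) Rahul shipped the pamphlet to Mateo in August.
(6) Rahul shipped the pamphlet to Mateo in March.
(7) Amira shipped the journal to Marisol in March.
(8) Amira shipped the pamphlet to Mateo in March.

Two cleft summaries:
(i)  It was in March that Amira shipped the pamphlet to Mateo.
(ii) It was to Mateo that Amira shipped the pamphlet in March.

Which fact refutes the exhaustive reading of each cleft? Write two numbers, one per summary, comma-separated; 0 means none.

2, 0

Summary (i) focuses "in March" (the setting); background Amira as agent and the pamphlet as thing and Mateo as recipient. Fact (2) matches that background with setting = in August — refutes (i).
Summary (ii) focuses "Mateo" (the recipient); background Amira as agent and the pamphlet as thing and in March as setting. No fact matches that background with a different recipient, so 0.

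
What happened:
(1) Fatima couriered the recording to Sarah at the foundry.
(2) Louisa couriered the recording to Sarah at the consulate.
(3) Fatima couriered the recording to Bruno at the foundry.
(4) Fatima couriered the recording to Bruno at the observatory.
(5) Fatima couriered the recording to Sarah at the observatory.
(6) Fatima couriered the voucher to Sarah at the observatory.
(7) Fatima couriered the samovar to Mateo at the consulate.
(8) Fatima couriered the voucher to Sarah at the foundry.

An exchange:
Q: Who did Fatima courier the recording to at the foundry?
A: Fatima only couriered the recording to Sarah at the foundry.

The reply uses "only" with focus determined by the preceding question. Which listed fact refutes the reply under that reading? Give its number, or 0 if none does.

3

Answering "Who did ... to ...?" puts focus on the recipient — here, "Sarah".
"Only" then excludes alternative recipients while the background — agent = Fatima, thing = the recording, setting = at the foundry — is held fixed.
Fact (3) keeps agent = Fatima, thing = the recording, setting = at the foundry but has recipient = Bruno; that refutes the reply.
(Fact (8) would refute a reading with focus on the thing — but that is not what the question asks.)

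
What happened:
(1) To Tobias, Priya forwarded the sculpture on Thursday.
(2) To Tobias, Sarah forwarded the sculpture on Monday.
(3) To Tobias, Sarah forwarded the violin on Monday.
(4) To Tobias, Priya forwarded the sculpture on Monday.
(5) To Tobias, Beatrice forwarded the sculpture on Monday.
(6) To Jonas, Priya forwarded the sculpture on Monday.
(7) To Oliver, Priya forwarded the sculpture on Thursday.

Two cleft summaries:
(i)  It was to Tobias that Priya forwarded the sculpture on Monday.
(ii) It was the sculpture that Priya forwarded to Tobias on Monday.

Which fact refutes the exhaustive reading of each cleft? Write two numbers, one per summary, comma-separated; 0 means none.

6, 0

(i): focus "Tobias". Looking for agent = Priya, thing = the sculpture, setting = on Monday with some other recipient — fact (6) has Jonas there. Refuted.
(ii): focus "the sculpture". No fact shares agent = Priya, recipient = Tobias, setting = on Monday with a different thing. 0.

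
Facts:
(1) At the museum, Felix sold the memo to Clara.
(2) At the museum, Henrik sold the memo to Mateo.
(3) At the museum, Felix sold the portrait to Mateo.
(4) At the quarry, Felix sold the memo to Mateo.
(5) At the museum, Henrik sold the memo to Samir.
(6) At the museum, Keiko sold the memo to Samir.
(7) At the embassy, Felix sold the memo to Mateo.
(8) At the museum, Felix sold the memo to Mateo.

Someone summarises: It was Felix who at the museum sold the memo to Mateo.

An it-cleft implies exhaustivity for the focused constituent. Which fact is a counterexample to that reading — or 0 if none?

2

The cleft puts "Felix" in focus and presupposes the open proposition with thing = the memo, recipient = Mateo, setting = at the museum.
Exhaustivity: Felix is the only agent satisfying that background.
Fact (2) shares the background but with agent = Henrik; exhaustivity is violated.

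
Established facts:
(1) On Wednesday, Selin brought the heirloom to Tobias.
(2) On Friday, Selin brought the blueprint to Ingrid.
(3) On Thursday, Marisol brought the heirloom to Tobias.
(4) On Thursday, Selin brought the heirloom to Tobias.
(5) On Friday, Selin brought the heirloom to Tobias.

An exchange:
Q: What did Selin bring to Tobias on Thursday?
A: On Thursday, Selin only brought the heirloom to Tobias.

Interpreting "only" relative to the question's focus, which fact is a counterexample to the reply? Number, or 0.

0

The question "What did ...?" targets the thing, so in the reply the focus falls on "the heirloom".
So "only" ranges over things; the rest (agent = Selin, recipient = Tobias, setting = on Thursday) is presupposed.
No listed fact shares that background with another thing. Nothing contradicts the reply.
(Fact (1) would refute a reading with focus on the setting — but that is not what the question asks.)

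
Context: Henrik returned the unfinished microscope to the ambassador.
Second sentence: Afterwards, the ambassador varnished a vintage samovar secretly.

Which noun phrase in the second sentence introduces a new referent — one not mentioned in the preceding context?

"the ambassador" in the second sentence is given — already mentioned in the context.
"a vintage samovar" has no antecedent in the context; it is discourse-new (the indefinite article also signals a new referent).

a vintage samovar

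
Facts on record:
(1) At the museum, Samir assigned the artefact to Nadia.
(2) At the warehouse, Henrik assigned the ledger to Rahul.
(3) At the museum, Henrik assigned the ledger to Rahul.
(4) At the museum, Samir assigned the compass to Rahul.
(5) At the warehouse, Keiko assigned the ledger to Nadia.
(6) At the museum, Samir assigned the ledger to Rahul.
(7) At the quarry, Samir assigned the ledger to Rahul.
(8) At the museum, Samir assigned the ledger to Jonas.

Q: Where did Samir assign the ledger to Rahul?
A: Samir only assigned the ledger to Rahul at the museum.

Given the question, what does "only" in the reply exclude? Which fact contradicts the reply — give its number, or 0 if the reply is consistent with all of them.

Answering "Where did ...?" puts focus on the setting — here, "at the museum".
So "only" ranges over settings; the rest (agent = Samir, thing = the ledger, recipient = Rahul) is presupposed.
Fact (7) keeps agent = Samir, thing = the ledger, recipient = Rahul but has setting = at the quarry; that refutes the reply.
(Fact (4) would refute a reading with focus on the thing — but that is not what the question asks.)

7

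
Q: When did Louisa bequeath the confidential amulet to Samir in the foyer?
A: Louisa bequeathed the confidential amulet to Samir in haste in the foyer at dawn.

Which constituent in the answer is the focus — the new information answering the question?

The wh-word "when" asks about the time.
In the answer, "Louisa", "the confidential amulet", "to Samir" and "in the foyer" are given — repeated from the question.
"in haste" is also new, but it specifies the manner, which is not what the question asks about — so it is not the focus.
The constituent filling the time gap is "at dawn"; that is the focus.

at dawn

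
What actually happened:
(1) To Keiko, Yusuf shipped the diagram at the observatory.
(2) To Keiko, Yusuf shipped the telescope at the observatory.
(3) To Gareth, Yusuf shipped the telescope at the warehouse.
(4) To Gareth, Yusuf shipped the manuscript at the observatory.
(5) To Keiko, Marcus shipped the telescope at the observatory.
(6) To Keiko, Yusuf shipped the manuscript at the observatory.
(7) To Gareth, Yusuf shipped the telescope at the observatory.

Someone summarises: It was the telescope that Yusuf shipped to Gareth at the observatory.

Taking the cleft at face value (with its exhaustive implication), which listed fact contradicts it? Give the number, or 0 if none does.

Focus of the cleft: "the telescope" (the thing). Presupposed background: agent = Yusuf, recipient = Gareth, setting = at the observatory.
The exhaustive reading says no other thing fits that background.
Fact (4) shares the background but with thing = the manuscript; exhaustivity is violated.

4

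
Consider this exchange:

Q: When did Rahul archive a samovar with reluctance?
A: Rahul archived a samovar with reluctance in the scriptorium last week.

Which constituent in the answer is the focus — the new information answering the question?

The wh-word "when" asks about the time.
In the answer, "Rahul", "a samovar" and "with reluctance" are given — repeated from the question.
"in the scriptorium" is also new, but it specifies the location, which is not what the question asks about — so it is not the focus.
The constituent filling the time gap is "last week"; that is the focus.

last week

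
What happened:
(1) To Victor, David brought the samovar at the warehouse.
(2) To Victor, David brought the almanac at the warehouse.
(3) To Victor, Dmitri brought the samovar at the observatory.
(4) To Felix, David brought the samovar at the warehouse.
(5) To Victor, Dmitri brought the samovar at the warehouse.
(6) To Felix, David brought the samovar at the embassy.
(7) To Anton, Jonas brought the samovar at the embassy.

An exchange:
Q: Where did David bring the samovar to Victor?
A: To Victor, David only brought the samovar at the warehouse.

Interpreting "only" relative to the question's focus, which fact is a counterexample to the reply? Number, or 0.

0

Answering "Where did ...?" puts focus on the setting — here, "at the warehouse".
So "only" ranges over settings; the rest (David as agent and the samovar as thing and Victor as recipient) is presupposed.
No fact keeps David as agent and the samovar as thing and Victor as recipient while changing the setting; every other fact differs on something backgrounded. The reply stands.
(Fact (4) would refute a reading with focus on the recipient — but that is not what the question asks.)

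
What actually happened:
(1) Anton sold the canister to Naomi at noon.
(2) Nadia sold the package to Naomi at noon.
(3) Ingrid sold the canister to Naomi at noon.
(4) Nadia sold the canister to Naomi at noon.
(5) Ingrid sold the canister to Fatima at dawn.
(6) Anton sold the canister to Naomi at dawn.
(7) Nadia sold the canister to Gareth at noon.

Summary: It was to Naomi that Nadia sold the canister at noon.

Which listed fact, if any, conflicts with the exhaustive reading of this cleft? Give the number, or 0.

7

Focus of the cleft: "Naomi" (the recipient). Presupposed background: Nadia as agent and the canister as thing and at noon as setting.
The exhaustive reading says no other recipient fits that background.
Fact (7) shares the background but with recipient = Gareth; exhaustivity is violated.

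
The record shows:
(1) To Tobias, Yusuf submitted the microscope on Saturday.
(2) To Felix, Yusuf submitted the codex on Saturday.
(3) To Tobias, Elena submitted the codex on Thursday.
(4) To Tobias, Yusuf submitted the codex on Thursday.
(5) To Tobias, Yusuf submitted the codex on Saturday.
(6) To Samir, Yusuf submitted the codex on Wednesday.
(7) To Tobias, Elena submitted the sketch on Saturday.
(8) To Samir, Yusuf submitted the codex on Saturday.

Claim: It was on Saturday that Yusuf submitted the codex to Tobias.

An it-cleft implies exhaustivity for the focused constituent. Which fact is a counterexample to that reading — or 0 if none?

Focus of the cleft: "on Saturday" (the setting). Presupposed background: Yusuf as agent and the codex as thing and Tobias as recipient.
Exhaustivity: on Saturday is the only setting satisfying that background.
But fact (4) also has Yusuf as agent and the codex as thing and Tobias as recipient, with setting = on Thursday — so the exhaustive reading fails.

4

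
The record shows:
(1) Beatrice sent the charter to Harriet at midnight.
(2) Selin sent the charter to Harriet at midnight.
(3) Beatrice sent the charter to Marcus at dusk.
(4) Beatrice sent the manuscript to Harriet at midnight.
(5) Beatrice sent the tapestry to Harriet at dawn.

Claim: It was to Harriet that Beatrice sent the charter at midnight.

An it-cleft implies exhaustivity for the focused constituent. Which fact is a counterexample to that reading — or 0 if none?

The cleft puts "Harriet" in focus and presupposes the open proposition with agent = Beatrice, thing = the charter, setting = at midnight.
Exhaustivity: Harriet is the only recipient satisfying that background.
Every other fact differs from the presupposition on some backgrounded slot, so none challenges the exhaustivity.

0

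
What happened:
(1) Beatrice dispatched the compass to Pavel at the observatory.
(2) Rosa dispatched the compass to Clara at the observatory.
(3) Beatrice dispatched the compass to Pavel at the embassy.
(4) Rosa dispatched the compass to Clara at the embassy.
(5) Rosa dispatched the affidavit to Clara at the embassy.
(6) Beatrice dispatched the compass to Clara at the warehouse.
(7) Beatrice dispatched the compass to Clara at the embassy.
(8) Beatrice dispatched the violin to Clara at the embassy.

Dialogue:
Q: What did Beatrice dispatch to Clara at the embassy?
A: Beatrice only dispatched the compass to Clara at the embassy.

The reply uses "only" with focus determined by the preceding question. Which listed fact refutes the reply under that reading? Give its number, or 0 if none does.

The question "What did ...?" targets the thing, so in the reply the focus falls on "the compass".
"Only" then excludes alternative things while the background — Beatrice as agent and Clara as recipient and at the embassy as setting — is held fixed.
Fact (8) shares the background with a different thing (the violin) — counterexample.
(Fact (3) would refute a reading with focus on the recipient — but that is not what the question asks.)

8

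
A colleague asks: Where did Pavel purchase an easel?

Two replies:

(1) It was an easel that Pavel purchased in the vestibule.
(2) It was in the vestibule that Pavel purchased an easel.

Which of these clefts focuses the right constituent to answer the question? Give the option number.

The question word "where" targets the location.
Option (1) clefts "an easel" — the direct object, not what was asked.
Option (2) clefts "in the vestibule" — that matches what the question asks about.
So the congruent reply is (2).

2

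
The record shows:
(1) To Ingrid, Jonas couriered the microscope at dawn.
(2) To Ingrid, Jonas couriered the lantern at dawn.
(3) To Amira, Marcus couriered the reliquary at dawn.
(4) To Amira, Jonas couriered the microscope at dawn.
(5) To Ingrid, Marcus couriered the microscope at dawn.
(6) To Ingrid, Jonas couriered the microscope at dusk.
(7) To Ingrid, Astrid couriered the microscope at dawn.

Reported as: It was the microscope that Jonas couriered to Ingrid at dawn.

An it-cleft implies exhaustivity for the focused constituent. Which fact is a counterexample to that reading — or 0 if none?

2

Focus of the cleft: "the microscope" (the thing). Presupposed background: agent = Jonas, recipient = Ingrid, setting = at dawn.
Exhaustivity: the microscope is the only thing satisfying that background.
But fact (2) also has agent = Jonas, recipient = Ingrid, setting = at dawn, with thing = the lantern — so the exhaustive reading fails.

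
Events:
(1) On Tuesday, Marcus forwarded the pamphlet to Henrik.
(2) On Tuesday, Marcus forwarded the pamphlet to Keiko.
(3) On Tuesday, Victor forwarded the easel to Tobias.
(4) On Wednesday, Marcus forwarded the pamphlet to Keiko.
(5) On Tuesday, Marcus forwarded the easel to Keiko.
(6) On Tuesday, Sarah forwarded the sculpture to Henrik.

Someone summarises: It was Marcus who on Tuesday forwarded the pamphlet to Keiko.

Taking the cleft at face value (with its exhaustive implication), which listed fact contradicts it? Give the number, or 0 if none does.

0

Focus of the cleft: "Marcus" (the agent). Presupposed background: thing = the pamphlet, recipient = Keiko, setting = on Tuesday.
The exhaustive reading says no other agent fits that background.
Every other fact differs from the presupposition on some backgrounded slot, so none challenges the exhaustivity.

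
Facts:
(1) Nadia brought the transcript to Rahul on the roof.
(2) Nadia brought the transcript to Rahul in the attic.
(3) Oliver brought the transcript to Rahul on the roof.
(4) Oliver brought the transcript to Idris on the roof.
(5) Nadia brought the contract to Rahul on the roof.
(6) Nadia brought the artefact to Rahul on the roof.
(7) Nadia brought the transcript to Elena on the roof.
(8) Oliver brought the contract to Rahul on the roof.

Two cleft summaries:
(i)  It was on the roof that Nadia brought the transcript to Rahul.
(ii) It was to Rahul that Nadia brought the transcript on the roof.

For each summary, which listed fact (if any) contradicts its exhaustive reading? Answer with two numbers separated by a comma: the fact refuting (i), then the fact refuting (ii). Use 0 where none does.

(i): focus "on the roof". Looking for agent = Nadia, thing = the transcript, recipient = Rahul with some other setting — fact (2) has in the attic there. Refuted.
(ii): focus "Rahul". Looking for agent = Nadia, thing = the transcript, setting = on the roof with some other recipient — fact (7) has Elena there. Refuted.

2, 7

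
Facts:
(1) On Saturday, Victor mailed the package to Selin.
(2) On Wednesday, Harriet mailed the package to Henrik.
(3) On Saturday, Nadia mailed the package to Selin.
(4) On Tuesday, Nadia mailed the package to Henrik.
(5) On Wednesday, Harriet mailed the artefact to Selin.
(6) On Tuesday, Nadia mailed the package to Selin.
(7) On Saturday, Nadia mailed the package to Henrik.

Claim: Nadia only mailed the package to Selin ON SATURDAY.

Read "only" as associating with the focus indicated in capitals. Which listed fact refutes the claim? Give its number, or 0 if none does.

6

Focus (in capitals) is "on Saturday" — the setting. "Only" excludes alternative settings while holding fixed agent = Nadia, thing = the package, recipient = Selin.
Fact (6) matches on agent = Nadia, thing = the package, recipient = Selin, but has setting = on Tuesday instead. That refutes the claim.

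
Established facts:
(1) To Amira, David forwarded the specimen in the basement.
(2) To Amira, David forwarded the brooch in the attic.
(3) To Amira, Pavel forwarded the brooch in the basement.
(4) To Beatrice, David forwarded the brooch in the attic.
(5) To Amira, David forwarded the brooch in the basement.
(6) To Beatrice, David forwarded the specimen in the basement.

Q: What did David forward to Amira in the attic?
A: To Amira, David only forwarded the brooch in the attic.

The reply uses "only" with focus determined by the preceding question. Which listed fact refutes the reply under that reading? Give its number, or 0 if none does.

The question "What did ...?" targets the thing, so in the reply the focus falls on "the brooch".
So "only" ranges over things; the rest (David as agent and Amira as recipient and in the attic as setting) is presupposed.
No listed fact shares that background with another thing. Nothing contradicts the reply.
(Fact (5) would refute a reading with focus on the setting — but that is not what the question asks.)

0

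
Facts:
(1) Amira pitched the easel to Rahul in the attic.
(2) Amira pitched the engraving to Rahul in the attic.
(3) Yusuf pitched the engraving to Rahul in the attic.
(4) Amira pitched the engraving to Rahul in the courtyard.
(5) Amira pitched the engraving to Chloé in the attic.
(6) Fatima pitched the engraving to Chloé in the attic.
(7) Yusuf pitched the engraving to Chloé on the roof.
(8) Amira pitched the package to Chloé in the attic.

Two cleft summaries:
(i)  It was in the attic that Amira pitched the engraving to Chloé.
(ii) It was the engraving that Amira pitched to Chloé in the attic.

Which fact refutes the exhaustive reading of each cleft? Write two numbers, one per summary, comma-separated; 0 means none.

0, 8

(i): focus "in the attic". No fact shares agent = Amira, thing = the engraving, recipient = Chloé with a different setting. 0.
(ii): focus "the engraving". Looking for agent = Amira, recipient = Chloé, setting = in the attic with some other thing — fact (8) has the package there. Refuted.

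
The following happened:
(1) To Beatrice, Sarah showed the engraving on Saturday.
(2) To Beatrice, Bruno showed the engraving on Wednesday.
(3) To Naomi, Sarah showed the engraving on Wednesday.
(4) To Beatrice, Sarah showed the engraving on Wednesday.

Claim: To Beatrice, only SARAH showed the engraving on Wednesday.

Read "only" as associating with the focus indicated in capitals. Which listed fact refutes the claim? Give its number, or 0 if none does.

Focus (in capitals) is "Sarah" — the agent. "Only" excludes alternative agents while holding fixed thing = the engraving, recipient = Beatrice, setting = on Wednesday.
Fact (2) shares the background but differs in agent (Bruno) — a counterexample.

2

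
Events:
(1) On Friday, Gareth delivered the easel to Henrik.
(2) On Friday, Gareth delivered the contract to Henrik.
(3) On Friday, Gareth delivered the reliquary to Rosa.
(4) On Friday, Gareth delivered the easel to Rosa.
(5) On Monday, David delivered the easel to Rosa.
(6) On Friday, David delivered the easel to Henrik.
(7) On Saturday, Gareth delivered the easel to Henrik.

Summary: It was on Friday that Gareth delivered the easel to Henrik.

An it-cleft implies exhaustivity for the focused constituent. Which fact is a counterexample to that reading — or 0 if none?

Focus of the cleft: "on Friday" (the setting). Presupposed background: agent = Gareth, thing = the easel, recipient = Henrik.
The exhaustive reading says no other setting fits that background.
Fact (7) shares the background but with setting = on Saturday; exhaustivity is violated.

7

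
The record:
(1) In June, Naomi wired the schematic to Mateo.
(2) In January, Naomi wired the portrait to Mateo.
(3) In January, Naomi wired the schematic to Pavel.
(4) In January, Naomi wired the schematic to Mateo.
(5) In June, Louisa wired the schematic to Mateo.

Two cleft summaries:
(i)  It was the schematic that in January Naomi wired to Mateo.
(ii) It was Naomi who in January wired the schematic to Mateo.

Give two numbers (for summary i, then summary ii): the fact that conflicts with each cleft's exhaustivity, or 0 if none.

2, 0

(i): focus "the schematic". Looking for same agent, recipient, setting (Naomi / Mateo / in January) with some other thing — fact (2) has the portrait there. Refuted.
(ii): focus "Naomi". No fact shares same thing, recipient, setting (the schematic / Mateo / in January) with a different agent. 0.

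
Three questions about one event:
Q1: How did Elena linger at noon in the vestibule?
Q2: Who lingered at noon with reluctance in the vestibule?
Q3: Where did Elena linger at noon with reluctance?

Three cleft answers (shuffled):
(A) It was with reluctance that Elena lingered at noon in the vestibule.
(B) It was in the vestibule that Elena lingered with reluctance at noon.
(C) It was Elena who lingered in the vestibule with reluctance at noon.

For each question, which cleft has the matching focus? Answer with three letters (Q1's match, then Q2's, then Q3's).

Q1 asks about the manner; cleft (A) focuses "with reluctance", which is the manner — so Q1 → A.
Q2 asks about the subject (agent); cleft (C) focuses "Elena", which is the subject (agent) — so Q2 → C.
Q3 asks about the location; cleft (B) focuses "in the vestibule", which is the location — so Q3 → B.
Mapping: Q1→A, Q2→C, Q3→B.

ACB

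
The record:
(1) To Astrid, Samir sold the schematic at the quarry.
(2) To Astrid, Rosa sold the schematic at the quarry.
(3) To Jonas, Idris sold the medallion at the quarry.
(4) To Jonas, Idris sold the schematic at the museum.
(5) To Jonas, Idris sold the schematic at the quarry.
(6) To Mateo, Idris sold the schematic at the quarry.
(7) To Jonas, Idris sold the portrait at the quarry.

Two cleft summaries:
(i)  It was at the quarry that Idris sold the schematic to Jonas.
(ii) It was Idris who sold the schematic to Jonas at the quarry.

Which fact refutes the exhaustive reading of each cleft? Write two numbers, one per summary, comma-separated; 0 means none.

4, 0

(i): focus "at the quarry". Looking for agent = Idris, thing = the schematic, recipient = Jonas with some other setting — fact (4) has at the museum there. Refuted.
(ii): focus "Idris". No fact shares thing = the schematic, recipient = Jonas, setting = at the quarry with a different agent. 0.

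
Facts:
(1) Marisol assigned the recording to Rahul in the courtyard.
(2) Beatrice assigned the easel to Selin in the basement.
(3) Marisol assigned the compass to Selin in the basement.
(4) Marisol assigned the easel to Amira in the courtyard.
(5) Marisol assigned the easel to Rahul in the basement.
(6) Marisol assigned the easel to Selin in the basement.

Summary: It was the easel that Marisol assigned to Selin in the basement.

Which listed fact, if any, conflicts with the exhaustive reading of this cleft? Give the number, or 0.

Focus of the cleft: "the easel" (the thing). Presupposed background: same agent, recipient, setting (Marisol / Selin / in the basement).
Exhaustivity: the easel is the only thing satisfying that background.
But fact (3) also has same agent, recipient, setting (Marisol / Selin / in the basement), with thing = the compass — so the exhaustive reading fails.

3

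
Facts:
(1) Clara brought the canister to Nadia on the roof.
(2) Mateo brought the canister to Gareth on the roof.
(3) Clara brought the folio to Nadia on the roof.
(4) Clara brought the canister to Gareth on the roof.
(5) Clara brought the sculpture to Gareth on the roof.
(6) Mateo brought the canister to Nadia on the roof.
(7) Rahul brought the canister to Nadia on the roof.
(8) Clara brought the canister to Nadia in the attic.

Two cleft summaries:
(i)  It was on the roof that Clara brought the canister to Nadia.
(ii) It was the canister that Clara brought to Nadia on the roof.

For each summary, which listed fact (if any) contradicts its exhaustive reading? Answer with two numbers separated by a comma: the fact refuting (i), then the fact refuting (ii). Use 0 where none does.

8, 3

(i): focus "on the roof". Looking for Clara as agent and the canister as thing and Nadia as recipient with some other setting — fact (8) has in the attic there. Refuted.
(ii): focus "the canister". Looking for Clara as agent and Nadia as recipient and on the roof as setting with some other thing — fact (3) has the folio there. Refuted.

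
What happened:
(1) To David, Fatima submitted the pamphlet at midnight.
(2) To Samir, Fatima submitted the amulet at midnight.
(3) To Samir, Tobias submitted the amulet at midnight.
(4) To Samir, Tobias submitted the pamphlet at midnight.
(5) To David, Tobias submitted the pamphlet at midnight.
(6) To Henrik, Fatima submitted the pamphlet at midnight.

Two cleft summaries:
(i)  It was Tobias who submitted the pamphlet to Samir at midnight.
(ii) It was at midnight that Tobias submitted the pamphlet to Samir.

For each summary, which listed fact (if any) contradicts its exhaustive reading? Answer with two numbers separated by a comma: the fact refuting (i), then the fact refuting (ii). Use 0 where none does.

0, 0

Summary (i) focuses "Tobias" (the agent); background same thing, recipient, setting (the pamphlet / Samir / at midnight). No fact matches that background with a different agent, so 0.
Summary (ii) focuses "at midnight" (the setting); background same agent, thing, recipient (Tobias / the pamphlet / Samir). No fact matches that background with a different setting, so 0.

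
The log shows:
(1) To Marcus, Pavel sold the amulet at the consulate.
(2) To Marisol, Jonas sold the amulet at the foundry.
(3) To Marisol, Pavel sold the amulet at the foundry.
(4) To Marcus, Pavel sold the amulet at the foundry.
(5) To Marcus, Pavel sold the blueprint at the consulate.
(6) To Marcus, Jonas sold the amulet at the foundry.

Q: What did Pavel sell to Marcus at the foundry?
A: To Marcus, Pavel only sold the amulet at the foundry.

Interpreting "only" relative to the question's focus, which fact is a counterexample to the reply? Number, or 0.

The question "What did ...?" targets the thing, so in the reply the focus falls on "the amulet".
So "only" ranges over things; the rest (same agent, recipient, setting (Pavel / Marcus / at the foundry)) is presupposed.
No fact keeps same agent, recipient, setting (Pavel / Marcus / at the foundry) while changing the thing; every other fact differs on something backgrounded. The reply stands.
(Fact (1) would refute a reading with focus on the setting — but that is not what the question asks.)

0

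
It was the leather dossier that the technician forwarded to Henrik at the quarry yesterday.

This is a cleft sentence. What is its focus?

In an it-cleft "It was X that/who ...", the clefted constituent X is the focus; the that/who-clause expresses the presupposed open proposition.
Here the focus is "the leather dossier". The backgrounded (presupposed) material includes "the technician", "to Henrik", "at the quarry" and "yesterday".

the leather dossier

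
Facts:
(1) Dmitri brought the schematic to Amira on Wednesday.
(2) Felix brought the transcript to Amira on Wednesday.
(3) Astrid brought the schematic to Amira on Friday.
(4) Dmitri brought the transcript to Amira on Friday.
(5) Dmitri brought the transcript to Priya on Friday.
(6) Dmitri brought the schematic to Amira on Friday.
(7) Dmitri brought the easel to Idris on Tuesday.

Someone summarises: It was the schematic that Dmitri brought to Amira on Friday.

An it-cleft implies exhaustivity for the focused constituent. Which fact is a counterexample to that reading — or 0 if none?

The cleft puts "the schematic" in focus and presupposes the open proposition with same agent, recipient, setting (Dmitri / Amira / on Friday).
The exhaustive reading says no other thing fits that background.
But fact (4) also has same agent, recipient, setting (Dmitri / Amira / on Friday), with thing = the transcript — so the exhaustive reading fails.

4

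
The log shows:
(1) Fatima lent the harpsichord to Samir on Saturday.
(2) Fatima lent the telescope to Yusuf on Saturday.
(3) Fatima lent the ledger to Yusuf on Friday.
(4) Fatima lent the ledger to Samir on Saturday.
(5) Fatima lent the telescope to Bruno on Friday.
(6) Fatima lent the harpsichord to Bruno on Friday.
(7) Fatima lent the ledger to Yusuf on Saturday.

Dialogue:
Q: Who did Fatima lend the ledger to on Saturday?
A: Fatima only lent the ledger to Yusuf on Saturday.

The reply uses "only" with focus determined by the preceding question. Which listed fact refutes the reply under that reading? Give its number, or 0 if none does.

4

Answering "Who did ... to ...?" puts focus on the recipient — here, "Yusuf".
"Only" then excludes alternative recipients while the background — same agent, thing, setting (Fatima / the ledger / on Saturday) — is held fixed.
Fact (4) keeps same agent, thing, setting (Fatima / the ledger / on Saturday) but has recipient = Samir; that refutes the reply.
(Fact (3) would refute a reading with focus on the setting — but that is not what the question asks.)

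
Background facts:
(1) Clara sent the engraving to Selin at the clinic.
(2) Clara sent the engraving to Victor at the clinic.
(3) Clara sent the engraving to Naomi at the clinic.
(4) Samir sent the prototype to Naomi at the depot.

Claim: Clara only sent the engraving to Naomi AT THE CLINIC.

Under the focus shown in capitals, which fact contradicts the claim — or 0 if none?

0

Focus (in capitals) is "at the clinic" — the setting. "Only" excludes alternative settings while holding fixed agent = Clara, thing = the engraving, recipient = Naomi.
Every other fact changes something in the background, not just the setting. Nothing refutes the claim.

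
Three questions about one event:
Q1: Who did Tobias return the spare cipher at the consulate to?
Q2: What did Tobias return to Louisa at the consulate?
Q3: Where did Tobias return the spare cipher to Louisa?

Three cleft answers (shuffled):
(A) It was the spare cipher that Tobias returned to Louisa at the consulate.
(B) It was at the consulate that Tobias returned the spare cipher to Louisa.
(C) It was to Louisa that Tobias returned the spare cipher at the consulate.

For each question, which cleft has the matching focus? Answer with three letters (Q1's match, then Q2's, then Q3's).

CAB

Q1 asks about the recipient; cleft (C) focuses "to Louisa", which is the recipient — so Q1 → C.
Q2 asks about the direct object; cleft (A) focuses "the spare cipher", which is the direct object — so Q2 → A.
Q3 asks about the location; cleft (B) focuses "at the consulate", which is the location — so Q3 → B.
Mapping: Q1→C, Q2→A, Q3→B.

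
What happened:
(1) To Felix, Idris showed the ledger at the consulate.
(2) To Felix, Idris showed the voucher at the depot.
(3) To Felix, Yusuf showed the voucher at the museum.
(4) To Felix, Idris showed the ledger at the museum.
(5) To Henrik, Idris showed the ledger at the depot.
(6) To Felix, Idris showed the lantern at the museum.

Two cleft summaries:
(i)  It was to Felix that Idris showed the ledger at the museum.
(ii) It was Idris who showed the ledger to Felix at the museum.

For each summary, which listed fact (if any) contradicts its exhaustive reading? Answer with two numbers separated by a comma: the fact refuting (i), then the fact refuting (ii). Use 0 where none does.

0, 0

Summary (i) focuses "Felix" (the recipient); background agent = Idris, thing = the ledger, setting = at the museum. No fact matches that background with a different recipient, so 0.
Summary (ii) focuses "Idris" (the agent); background thing = the ledger, recipient = Felix, setting = at the museum. No fact matches that background with a different agent, so 0.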